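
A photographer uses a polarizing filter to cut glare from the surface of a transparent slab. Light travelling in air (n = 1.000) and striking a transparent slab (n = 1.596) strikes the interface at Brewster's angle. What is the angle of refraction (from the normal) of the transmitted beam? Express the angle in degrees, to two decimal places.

First find Brewster's angle: tan θ_B = 1.596/1.000 = 1.5960, giving θ_B = 57.93°.
At Brewster's angle the reflected and refracted rays are perpendicular, so θ_t = 90° − θ_B = 90° − 57.93° = 32.07°.

θ_t ≈ 32.07°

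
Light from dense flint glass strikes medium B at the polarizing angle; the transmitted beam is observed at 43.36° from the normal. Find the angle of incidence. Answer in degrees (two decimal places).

Brewster's condition makes the reflected and refracted beams perpendicular: θ_B + θ_t = 90°.
θ_B = 90° − 43.36° = 46.64°.

θ_B ≈ 46.64°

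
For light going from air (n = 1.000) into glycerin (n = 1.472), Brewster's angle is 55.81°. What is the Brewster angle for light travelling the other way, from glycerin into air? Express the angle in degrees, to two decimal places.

tan θ_B' = n₁/n₂ = 1/tan θ_B, so θ_B' = 90° − θ_B.
θ_B' = 90° − 55.81° = 34.19°.

θ_B' ≈ 34.19°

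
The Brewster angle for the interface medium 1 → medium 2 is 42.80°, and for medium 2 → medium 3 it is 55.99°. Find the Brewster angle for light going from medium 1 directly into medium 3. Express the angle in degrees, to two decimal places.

tan θ_B(1→2) = n₂/n₁ = tan 42.80° = 0.9260.
tan θ_B(2→3) = n₃/n₂ = tan 55.99° = 1.4820.
So n₃/n₁ = (n₂/n₁)(n₃/n₂) = 0.9260 × 1.4820 = 1.3723.
θ_B(1→3) = arctan(1.3723) = 53.92°.

θ_B ≈ 53.92°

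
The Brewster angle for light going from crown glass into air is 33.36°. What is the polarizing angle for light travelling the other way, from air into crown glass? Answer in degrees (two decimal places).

θ_B' ≈ 56.64°

Reversing the direction swaps n₁ and n₂, so tan θ_B' = 1/tan θ_B and θ_B' = 90° − θ_B.
Hence θ_B' = 90° − 33.36° = 56.64°.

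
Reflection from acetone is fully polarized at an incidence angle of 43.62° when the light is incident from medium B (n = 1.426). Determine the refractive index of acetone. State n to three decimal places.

n ≈ 1.359

Full polarization of the reflected beam means tan θ_B = n₂/n₁, where n₁ is the incident medium (medium B).
n₂ = n₁ tan θ_B = 1.426 × tan 43.62° = 1.359.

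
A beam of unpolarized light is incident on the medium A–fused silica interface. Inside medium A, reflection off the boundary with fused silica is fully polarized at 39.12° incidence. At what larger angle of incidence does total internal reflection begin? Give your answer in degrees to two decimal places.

θ_c ≈ 54.42°

n₂/n₁ = tan 39.12° = 0.8133; the critical angle satisfies sin θ_c = n₂/n₁.
θ_c = arcsin(0.8133) = 54.42°.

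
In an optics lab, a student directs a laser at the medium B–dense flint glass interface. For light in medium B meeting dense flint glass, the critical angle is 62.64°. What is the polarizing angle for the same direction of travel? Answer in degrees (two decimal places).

θ_B ≈ 41.61°

At the critical angle sin θ_c = n₂/n₁, giving n₂/n₁ = sin 62.64° = 0.8881.
Then tan θ_B = n₂/n₁ = 0.8881, so θ_B = arctan 0.8881 = 41.61°.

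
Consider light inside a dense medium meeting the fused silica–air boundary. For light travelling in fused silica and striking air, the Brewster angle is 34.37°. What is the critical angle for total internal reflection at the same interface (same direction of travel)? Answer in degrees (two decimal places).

From Brewster, n₂/n₁ = tan θ_B = tan 34.37° = 0.6839.
Then sin θ_c = n₂/n₁ = 0.6839, so θ_c = arcsin 0.6839 = 43.15°.

θ_c ≈ 43.15°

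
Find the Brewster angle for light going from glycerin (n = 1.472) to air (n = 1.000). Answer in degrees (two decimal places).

θ_B ≈ 34.19°

At Brewster's angle the reflected and refracted rays are perpendicular, which with Snell's law gives tan θ_B = n₂/n₁.
Brewster's condition: tan θ_B = n₂/n₁ = 1.000/1.472 = 0.6793.
θ_B = arctan(0.6793) = 34.19°.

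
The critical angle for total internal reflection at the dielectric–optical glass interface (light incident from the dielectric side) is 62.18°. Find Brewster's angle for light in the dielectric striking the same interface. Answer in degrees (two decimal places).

θ_B ≈ 41.49°

n₂/n₁ = sin θ_c = sin 62.18° = 0.8844.
tan θ_B equals the same ratio, so θ_B = arctan(0.8844) = 41.49°.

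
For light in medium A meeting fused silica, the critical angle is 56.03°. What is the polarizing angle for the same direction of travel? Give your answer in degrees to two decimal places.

n₂/n₁ = sin θ_c = sin 56.03° = 0.8293.
tan θ_B equals the same ratio, so θ_B = arctan(0.8293) = 39.67°.

θ_B ≈ 39.67°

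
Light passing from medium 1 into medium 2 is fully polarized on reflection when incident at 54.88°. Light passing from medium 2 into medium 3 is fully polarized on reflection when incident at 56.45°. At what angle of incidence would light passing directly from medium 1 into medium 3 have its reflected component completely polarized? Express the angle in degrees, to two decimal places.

n₂/n₁ = tan 54.88° = 1.4218 and n₃/n₂ = tan 56.45° = 1.5080.
n₃/n₁ = 2.1440. Then tan θ_B(1→3) = n₃/n₁, so θ_B(1→3) = arctan(2.1440) = 65.00°.

θ_B ≈ 65.00°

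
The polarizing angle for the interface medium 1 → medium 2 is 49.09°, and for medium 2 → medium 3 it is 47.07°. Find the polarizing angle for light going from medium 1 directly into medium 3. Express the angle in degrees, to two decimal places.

n₂/n₁ = tan 49.09° = 1.1540 and n₃/n₂ = tan 47.07° = 1.0750.
Multiplying, n₃/n₁ = 1.1540 × 1.0750 = 1.2406, and θ_B(1→3) = arctan 1.2406 = 51.13°.

θ_B ≈ 51.13°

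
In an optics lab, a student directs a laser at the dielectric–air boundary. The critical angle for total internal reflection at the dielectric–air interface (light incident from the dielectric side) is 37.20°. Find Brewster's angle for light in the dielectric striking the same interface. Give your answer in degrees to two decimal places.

At the critical angle sin θ_c = n₂/n₁, giving n₂/n₁ = sin 37.20° = 0.6046.
Then tan θ_B = n₂/n₁ = 0.6046, so θ_B = arctan 0.6046 = 31.16°.

θ_B ≈ 31.16°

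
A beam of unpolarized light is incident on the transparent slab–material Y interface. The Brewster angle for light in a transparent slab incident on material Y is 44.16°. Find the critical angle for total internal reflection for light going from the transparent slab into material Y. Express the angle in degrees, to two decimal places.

tan θ_B = n₂/n₁ = tan 44.16° = 0.9711.
Total internal reflection: sin θ_c = n₂/n₁ = 0.9711.
θ_c = arcsin(0.9711) = 76.19°.

θ_c ≈ 76.19°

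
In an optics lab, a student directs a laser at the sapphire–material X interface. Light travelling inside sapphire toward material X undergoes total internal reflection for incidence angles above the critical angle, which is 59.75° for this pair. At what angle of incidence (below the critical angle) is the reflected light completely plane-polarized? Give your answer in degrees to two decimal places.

θ_B ≈ 40.82°

sin θ_c = n₂/n₁, so n₂/n₁ = sin 59.75° = 0.8638.
Brewster: tan θ_B = n₂/n₁ = 0.8638.
θ_B = arctan(0.8638) = 40.82°.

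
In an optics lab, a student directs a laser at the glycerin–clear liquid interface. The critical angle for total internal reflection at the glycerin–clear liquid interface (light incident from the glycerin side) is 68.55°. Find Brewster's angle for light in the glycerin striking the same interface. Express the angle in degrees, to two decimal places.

θ_B ≈ 42.95°

sin θ_c = n₂/n₁, so n₂/n₁ = sin 68.55° = 0.9307.
Brewster: tan θ_B = n₂/n₁ = 0.9307.
θ_B = arctan(0.9307) = 42.95°.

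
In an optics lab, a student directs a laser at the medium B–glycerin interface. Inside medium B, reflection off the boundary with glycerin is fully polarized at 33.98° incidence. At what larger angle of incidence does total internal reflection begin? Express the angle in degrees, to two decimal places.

θ_c ≈ 42.38°

From Brewster, n₂/n₁ = tan θ_B = tan 33.98° = 0.6740.
Then sin θ_c = n₂/n₁ = 0.6740, so θ_c = arcsin 0.6740 = 42.38°.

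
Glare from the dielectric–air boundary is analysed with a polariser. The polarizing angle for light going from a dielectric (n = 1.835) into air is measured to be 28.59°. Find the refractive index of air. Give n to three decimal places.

n ≈ 1.000

Full polarization of the reflected beam means tan θ_B = n₂/n₁, where n₁ is the incident medium (a dielectric).
n₂ = n₁ tan θ_B = 1.835 × tan 28.59° = 1.000.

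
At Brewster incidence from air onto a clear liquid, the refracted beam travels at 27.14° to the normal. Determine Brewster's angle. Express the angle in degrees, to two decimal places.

At Brewster's angle the reflected and refracted rays are perpendicular, so θ_B + θ_t = 90°.
So θ_B = 90° − θ_t = 90° − 27.14° = 62.86°.

θ_B ≈ 62.86°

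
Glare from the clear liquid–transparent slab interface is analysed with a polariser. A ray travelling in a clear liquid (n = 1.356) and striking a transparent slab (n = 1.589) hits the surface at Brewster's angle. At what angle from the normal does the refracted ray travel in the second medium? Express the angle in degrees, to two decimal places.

θ_t ≈ 40.48°

tan θ_B = n₂/n₁ = 1.589/1.356 = 1.1718, so θ_B = 49.52°.
Since θ_B + θ_t = 90° at Brewster incidence, θ_t = 90° − 49.52° = 40.48°.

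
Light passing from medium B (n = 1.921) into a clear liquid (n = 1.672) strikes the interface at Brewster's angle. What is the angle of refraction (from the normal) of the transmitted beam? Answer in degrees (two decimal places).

θ_t ≈ 48.96°

θ_B = arctan(n₂/n₁) = arctan(1.672/1.921) = 41.04°.
The refracted ray is perpendicular to the reflected ray, so θ_t = 90° − θ_B = 48.96°.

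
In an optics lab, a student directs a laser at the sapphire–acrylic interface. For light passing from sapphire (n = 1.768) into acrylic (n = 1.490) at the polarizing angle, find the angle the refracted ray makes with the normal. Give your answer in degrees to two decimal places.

θ_B = arctan(n₂/n₁) = arctan(1.490/1.768) = 40.12°.
Since θ_B + θ_t = 90° at Brewster incidence, θ_t = 90° − 40.12° = 49.88°.

θ_t ≈ 49.88°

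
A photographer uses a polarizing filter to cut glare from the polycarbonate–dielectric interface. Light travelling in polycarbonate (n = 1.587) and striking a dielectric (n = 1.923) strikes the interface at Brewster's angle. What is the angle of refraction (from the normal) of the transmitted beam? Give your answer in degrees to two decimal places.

First find Brewster's angle: tan θ_B = 1.923/1.587 = 1.2117, giving θ_B = 50.47°.
The refracted ray is perpendicular to the reflected ray, so θ_t = 90° − θ_B = 39.53°.

θ_t ≈ 39.53°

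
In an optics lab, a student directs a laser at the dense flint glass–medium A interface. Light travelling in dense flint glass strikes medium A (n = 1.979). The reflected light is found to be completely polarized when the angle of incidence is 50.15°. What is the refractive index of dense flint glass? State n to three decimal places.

At the Brewster angle, tan θ_B = n₂/n₁ with n₁ on the incident side (dense flint glass) and n₂ on the transmitted side (medium A).
n₁ = n₂ / tan θ_B = 1.979 / tan 50.15° = 1.652.

n ≈ 1.652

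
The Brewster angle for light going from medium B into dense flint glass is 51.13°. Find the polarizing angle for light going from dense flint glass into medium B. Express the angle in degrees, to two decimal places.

θ_B' ≈ 38.87°

The two Brewster angles are complementary: θ_B' = 90° − θ_B = 90° − 51.13° = 38.87°.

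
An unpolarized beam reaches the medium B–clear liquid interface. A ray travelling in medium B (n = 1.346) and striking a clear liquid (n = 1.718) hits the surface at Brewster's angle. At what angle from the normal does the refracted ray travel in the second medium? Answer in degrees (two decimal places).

θ_t ≈ 38.08°

tan θ_B = n₂/n₁ = 1.718/1.346 = 1.2764, so θ_B = 51.92°.
Since θ_B + θ_t = 90° at Brewster incidence, θ_t = 90° − 51.92° = 38.08°.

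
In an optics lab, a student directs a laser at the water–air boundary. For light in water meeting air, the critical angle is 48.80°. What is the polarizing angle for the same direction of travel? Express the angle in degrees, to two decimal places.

At the critical angle sin θ_c = n₂/n₁, giving n₂/n₁ = sin 48.80° = 0.7524.
Then tan θ_B = n₂/n₁ = 0.7524, so θ_B = arctan 0.7524 = 36.96°.

θ_B ≈ 36.96°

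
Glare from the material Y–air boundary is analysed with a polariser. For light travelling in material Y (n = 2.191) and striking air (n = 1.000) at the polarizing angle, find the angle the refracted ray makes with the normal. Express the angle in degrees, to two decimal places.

θ_B = arctan(n₂/n₁) = arctan(1.000/2.191) = 24.53°.
The refracted ray is perpendicular to the reflected ray, so θ_t = 90° − θ_B = 65.47°.

θ_t ≈ 65.47°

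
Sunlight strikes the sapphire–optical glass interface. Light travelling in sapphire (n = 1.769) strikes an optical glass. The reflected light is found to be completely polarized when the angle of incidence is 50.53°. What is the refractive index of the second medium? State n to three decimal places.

n ≈ 2.148

Full polarization of the reflected beam means tan θ_B = n₂/n₁, where n₁ is the incident medium (sapphire).
n₂ = n₁ tan θ_B = 1.769 × tan 50.53° = 2.148.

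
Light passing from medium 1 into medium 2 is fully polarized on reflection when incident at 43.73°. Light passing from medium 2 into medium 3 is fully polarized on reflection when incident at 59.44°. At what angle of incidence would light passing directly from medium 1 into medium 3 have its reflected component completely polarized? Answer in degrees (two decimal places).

tan θ_B(1→2) = n₂/n₁ = tan 43.73° = 0.9566.
tan θ_B(2→3) = n₃/n₂ = tan 59.44° = 1.6936.
Multiplying, n₃/n₁ = 0.9566 × 1.6936 = 1.6201, and θ_B(1→3) = arctan 1.6201 = 58.32°.

θ_B ≈ 58.32°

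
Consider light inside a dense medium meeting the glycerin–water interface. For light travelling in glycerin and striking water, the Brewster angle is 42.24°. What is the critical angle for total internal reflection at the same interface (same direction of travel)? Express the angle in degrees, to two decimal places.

θ_c ≈ 65.23°

n₂/n₁ = tan 42.24° = 0.9080; the critical angle satisfies sin θ_c = n₂/n₁.
θ_c = arcsin(0.9080) = 65.23°.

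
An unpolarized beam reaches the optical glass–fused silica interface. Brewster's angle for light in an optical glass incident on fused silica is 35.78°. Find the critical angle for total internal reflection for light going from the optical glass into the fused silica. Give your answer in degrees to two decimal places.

θ_c ≈ 46.11°

From Brewster, n₂/n₁ = tan θ_B = tan 35.78° = 0.7207.
Then sin θ_c = n₂/n₁ = 0.7207, so θ_c = arcsin 0.7207 = 46.11°.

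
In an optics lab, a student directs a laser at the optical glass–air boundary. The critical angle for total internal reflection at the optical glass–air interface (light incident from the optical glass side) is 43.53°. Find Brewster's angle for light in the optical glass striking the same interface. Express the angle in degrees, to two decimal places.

θ_B ≈ 34.56°

At the critical angle sin θ_c = n₂/n₁, giving n₂/n₁ = sin 43.53° = 0.6887.
Then tan θ_B = n₂/n₁ = 0.6887, so θ_B = arctan 0.6887 = 34.56°.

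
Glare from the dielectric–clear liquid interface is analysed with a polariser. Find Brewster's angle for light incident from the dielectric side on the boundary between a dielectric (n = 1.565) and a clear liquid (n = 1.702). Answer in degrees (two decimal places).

θ_B ≈ 47.40°

Brewster's condition: tan θ_B = n₂/n₁ = 1.702/1.565 = 1.0875.
θ_B = arctan(1.0875) = 47.40°.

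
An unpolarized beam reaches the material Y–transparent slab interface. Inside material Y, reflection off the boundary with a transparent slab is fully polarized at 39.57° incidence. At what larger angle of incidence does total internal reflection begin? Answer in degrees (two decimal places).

θ_c ≈ 55.73°

From Brewster, n₂/n₁ = tan θ_B = tan 39.57° = 0.8264.
Then sin θ_c = n₂/n₁ = 0.8264, so θ_c = arcsin 0.8264 = 55.73°.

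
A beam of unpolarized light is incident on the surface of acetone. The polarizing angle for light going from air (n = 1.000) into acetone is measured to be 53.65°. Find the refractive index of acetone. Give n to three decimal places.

At the polarizing angle, tan θ_B = n₂/n₁ with n₁ on the incident side (air) and n₂ on the transmitted side (acetone).
n₂ = n₁ tan θ_B = 1.000 × tan 53.65° = 1.359.

n ≈ 1.359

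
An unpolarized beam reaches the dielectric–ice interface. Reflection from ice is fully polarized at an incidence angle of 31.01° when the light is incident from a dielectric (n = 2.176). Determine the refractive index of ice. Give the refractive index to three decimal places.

n ≈ 1.308

Brewster's law: tan θ_B = n₂/n₁ (light incident in a dielectric, refracted into ice).
n₂ = n₁ tan θ_B = 2.176 × tan 31.01° = 1.308.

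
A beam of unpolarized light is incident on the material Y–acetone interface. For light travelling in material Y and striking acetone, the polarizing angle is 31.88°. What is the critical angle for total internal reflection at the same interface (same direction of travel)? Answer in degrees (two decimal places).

θ_c ≈ 38.46°

n₂/n₁ = tan 31.88° = 0.6220; the critical angle satisfies sin θ_c = n₂/n₁.
θ_c = arcsin(0.6220) = 38.46°.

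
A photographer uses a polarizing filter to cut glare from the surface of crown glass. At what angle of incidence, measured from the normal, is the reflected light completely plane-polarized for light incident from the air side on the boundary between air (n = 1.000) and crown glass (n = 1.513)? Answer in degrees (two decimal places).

θ_B ≈ 56.54°

tan θ_B = n₂/n₁ = 1.513/1.000 = 1.5130.
θ_B = arctan(1.5130) = 56.54°.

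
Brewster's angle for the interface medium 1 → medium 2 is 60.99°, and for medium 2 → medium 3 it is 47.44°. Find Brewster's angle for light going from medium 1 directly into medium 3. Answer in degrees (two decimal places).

θ_B ≈ 63.01°

tan θ_B(1→2) = n₂/n₁ = tan 60.99° = 1.8033.
tan θ_B(2→3) = n₃/n₂ = tan 47.44° = 1.0890.
n₃/n₁ = 1.9638. Then tan θ_B(1→3) = n₃/n₁, so θ_B(1→3) = arctan(1.9638) = 63.01°.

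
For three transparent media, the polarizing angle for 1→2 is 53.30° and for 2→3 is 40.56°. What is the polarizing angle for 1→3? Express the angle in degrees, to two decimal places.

Each Brewster angle gives a ratio: n₂/n₁ = tan 53.30° = 1.3416, n₃/n₂ = tan 40.56° = 0.8559.
Multiplying, n₃/n₁ = 1.3416 × 0.8559 = 1.1483, and θ_B(1→3) = arctan 1.1483 = 48.95°.

θ_B ≈ 48.95°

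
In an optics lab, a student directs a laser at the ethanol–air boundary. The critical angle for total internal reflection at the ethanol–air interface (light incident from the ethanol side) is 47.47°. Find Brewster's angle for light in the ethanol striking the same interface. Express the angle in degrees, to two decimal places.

n₂/n₁ = sin θ_c = sin 47.47° = 0.7369.
tan θ_B equals the same ratio, so θ_B = arctan(0.7369) = 36.39°.

θ_B ≈ 36.39°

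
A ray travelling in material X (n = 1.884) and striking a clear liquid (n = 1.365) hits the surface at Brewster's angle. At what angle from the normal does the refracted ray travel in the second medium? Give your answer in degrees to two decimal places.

θ_t ≈ 54.08°

First find Brewster's angle: tan θ_B = 1.365/1.884 = 0.7245, giving θ_B = 35.92°.
Since θ_B + θ_t = 90° at Brewster incidence, θ_t = 90° − 35.92° = 54.08°.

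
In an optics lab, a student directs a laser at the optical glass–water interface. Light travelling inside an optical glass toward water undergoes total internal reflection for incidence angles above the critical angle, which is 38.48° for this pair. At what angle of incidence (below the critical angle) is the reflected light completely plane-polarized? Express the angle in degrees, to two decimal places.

At the critical angle sin θ_c = n₂/n₁, giving n₂/n₁ = sin 38.48° = 0.6222.
Then tan θ_B = n₂/n₁ = 0.6222, so θ_B = arctan 0.6222 = 31.89°.

θ_B ≈ 31.89°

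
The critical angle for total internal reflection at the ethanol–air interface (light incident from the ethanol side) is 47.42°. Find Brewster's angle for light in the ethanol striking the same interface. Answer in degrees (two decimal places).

θ_B ≈ 36.37°

n₂/n₁ = sin θ_c = sin 47.42° = 0.7363.
tan θ_B equals the same ratio, so θ_B = arctan(0.7363) = 36.37°.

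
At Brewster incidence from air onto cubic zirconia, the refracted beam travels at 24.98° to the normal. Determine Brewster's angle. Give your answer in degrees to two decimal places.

θ_B ≈ 65.02°

Since the reflected and refracted rays are at right angles at the polarizing angle, θ_B + θ_t = 90°.
θ_B = 90° − 24.98° = 65.02°.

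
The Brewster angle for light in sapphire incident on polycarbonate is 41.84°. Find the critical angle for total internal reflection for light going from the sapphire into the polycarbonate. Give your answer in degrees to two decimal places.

θ_c ≈ 63.55°

n₂/n₁ = tan 41.84° = 0.8954; the critical angle satisfies sin θ_c = n₂/n₁.
θ_c = arcsin(0.8954) = 63.55°.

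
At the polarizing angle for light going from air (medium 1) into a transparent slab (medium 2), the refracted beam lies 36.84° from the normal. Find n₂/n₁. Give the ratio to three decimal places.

θ_B + θ_t = 90°, so θ_B = 90° − 36.84° = 53.16°.
tan θ_B = n₂/n₁, so n₂/n₁ = tan 53.16° = 1.335.

n₂/n₁ ≈ 1.335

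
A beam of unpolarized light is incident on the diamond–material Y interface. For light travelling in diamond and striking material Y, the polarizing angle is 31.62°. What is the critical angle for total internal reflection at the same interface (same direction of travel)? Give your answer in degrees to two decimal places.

θ_c ≈ 38.00°

tan θ_B = n₂/n₁ = tan 31.62° = 0.6157.
Total internal reflection: sin θ_c = n₂/n₁ = 0.6157.
θ_c = arcsin(0.6157) = 38.00°.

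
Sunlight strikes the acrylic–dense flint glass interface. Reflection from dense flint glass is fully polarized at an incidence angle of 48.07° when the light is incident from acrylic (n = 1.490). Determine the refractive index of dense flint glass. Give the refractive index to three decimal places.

Brewster's law: tan θ_B = n₂/n₁ (light incident in acrylic, refracted into dense flint glass).
n₂ = n₁ tan θ_B = 1.490 × tan 48.07° = 1.659.

n ≈ 1.659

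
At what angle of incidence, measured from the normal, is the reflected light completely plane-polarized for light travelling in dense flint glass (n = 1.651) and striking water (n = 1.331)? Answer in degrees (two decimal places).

Here n₂/n₁ = 1.331/1.651 = 0.8062, and Brewster's law gives tan θ_B = n₂/n₁.
θ_B = arctan(0.8062) = 38.87°.

θ_B ≈ 38.87°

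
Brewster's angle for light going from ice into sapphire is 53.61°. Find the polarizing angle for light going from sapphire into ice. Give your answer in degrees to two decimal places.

Reversing the direction swaps n₁ and n₂, so tan θ_B' = 1/tan θ_B and θ_B' = 90° − θ_B.
Hence θ_B' = 90° − 53.61° = 36.39°.

θ_B' ≈ 36.39°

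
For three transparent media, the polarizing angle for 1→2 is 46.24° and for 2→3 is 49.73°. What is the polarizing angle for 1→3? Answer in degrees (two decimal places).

n₂/n₁ = tan 46.24° = 1.0442 and n₃/n₂ = tan 49.73° = 1.1804.
n₃/n₁ = 1.2326. Then tan θ_B(1→3) = n₃/n₁, so θ_B(1→3) = arctan(1.2326) = 50.95°.

θ_B ≈ 50.95°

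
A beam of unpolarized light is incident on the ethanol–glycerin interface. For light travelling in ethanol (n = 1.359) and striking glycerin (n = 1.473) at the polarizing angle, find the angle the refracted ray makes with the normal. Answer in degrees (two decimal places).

tan θ_B = n₂/n₁ = 1.473/1.359 = 1.0839, so θ_B = 47.31°.
At Brewster's angle the reflected and refracted rays are perpendicular, so θ_t = 90° − θ_B = 90° − 47.31° = 42.69°.

θ_t ≈ 42.69°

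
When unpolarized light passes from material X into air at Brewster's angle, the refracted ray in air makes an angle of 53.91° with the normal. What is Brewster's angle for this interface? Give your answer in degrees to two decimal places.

Brewster's condition makes the reflected and refracted beams perpendicular: θ_B + θ_t = 90°.
So θ_B = 90° − θ_t = 90° − 53.91° = 36.09°.

θ_B ≈ 36.09°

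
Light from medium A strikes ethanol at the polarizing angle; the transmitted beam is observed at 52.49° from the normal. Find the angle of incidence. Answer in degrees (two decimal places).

θ_B ≈ 37.51°

Brewster's condition makes the reflected and refracted beams perpendicular: θ_B + θ_t = 90°.
θ_B = 90° − 52.49° = 37.51°.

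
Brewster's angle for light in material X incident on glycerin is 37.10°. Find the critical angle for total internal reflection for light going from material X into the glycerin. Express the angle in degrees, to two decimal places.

θ_c ≈ 49.14°

tan θ_B = n₂/n₁ = tan 37.10° = 0.7563.
Total internal reflection: sin θ_c = n₂/n₁ = 0.7563.
θ_c = arcsin(0.7563) = 49.14°.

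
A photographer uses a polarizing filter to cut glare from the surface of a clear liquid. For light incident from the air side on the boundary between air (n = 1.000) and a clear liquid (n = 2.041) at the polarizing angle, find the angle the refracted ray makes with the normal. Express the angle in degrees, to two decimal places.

tan θ_B = n₂/n₁ = 2.041/1.000 = 2.0410, so θ_B = 63.90°.
At Brewster's angle the reflected and refracted rays are perpendicular, so θ_t = 90° − θ_B = 90° − 63.90° = 26.10°.

θ_t ≈ 26.10°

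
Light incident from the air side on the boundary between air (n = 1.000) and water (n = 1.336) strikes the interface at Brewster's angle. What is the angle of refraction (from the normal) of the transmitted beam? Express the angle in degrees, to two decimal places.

tan θ_B = n₂/n₁ = 1.336/1.000 = 1.3360, so θ_B = 53.19°.
At Brewster's angle the reflected and refracted rays are perpendicular, so θ_t = 90° − θ_B = 90° − 53.19° = 36.81°.

θ_t ≈ 36.81°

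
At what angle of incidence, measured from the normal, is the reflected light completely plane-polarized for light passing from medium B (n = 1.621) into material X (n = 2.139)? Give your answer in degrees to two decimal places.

θ_B ≈ 52.84°

tan θ_B = n₂/n₁ = 2.139/1.621 = 1.3196.
So θ_B = arctan 1.3196 = 52.84°.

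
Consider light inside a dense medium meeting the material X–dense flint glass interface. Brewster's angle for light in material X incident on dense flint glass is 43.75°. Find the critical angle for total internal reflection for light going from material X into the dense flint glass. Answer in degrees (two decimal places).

tan θ_B = n₂/n₁ = tan 43.75° = 0.9573.
Total internal reflection: sin θ_c = n₂/n₁ = 0.9573.
θ_c = arcsin(0.9573) = 73.19°.

θ_c ≈ 73.19°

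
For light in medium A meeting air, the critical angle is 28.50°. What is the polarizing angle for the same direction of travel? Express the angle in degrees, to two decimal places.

At the critical angle sin θ_c = n₂/n₁, giving n₂/n₁ = sin 28.50° = 0.4772.
Then tan θ_B = n₂/n₁ = 0.4772, so θ_B = arctan 0.4772 = 25.51°.

θ_B ≈ 25.51°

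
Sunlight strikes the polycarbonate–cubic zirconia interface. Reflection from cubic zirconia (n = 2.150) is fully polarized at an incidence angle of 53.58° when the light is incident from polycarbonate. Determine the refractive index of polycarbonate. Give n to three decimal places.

At Brewster's angle, tan θ_B = n₂/n₁ with n₁ on the incident side (polycarbonate) and n₂ on the transmitted side (cubic zirconia).
n₁ = n₂ / tan θ_B = 2.150 / tan 53.58° = 1.586.

n ≈ 1.586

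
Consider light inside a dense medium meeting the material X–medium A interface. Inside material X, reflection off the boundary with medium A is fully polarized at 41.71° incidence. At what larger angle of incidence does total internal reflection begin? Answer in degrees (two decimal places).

n₂/n₁ = tan 41.71° = 0.8913; the critical angle satisfies sin θ_c = n₂/n₁.
θ_c = arcsin(0.8913) = 63.03°.

θ_c ≈ 63.03°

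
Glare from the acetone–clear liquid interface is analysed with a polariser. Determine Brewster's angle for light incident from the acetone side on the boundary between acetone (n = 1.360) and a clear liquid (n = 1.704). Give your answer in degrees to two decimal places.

Brewster's condition: tan θ_B = n₂/n₁ = 1.704/1.360 = 1.2529. Taking the arctangent, θ_B = 51.41°.

θ_B ≈ 51.41°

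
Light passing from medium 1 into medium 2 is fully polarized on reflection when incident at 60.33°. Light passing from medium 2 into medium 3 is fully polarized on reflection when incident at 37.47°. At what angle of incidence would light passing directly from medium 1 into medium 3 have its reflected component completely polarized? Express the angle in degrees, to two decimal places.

tan θ_B(1→2) = n₂/n₁ = tan 60.33° = 1.7553.
tan θ_B(2→3) = n₃/n₂ = tan 37.47° = 0.7665.
So n₃/n₁ = (n₂/n₁)(n₃/n₂) = 1.7553 × 0.7665 = 1.3454.
θ_B(1→3) = arctan(1.3454) = 53.38°.

θ_B ≈ 53.38°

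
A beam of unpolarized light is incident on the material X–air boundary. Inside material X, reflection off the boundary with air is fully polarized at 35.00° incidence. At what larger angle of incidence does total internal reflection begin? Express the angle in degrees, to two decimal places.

tan θ_B = n₂/n₁ = tan 35.00° = 0.7002.
Total internal reflection: sin θ_c = n₂/n₁ = 0.7002.
θ_c = arcsin(0.7002) = 44.44°.

θ_c ≈ 44.44°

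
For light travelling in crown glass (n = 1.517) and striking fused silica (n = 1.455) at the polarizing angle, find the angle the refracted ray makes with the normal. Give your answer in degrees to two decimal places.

θ_t ≈ 46.20°

tan θ_B = n₂/n₁ = 1.455/1.517 = 0.9591, so θ_B = 43.80°.
At Brewster's angle the reflected and refracted rays are perpendicular, so θ_t = 90° − θ_B = 90° − 43.80° = 46.20°.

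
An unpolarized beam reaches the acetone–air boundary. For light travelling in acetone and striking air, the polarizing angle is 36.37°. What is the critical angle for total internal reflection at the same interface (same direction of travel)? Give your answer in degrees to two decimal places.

θ_c ≈ 47.43°

tan θ_B = n₂/n₁ = tan 36.37° = 0.7365.
Total internal reflection: sin θ_c = n₂/n₁ = 0.7365.
θ_c = arcsin(0.7365) = 47.43°.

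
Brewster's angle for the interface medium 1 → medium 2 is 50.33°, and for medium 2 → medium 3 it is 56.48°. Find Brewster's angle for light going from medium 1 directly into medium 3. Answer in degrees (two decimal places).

θ_B ≈ 61.22°

tan θ_B(1→2) = n₂/n₁ = tan 50.33° = 1.2058.
tan θ_B(2→3) = n₃/n₂ = tan 56.48° = 1.5097.
So n₃/n₁ = (n₂/n₁)(n₃/n₂) = 1.2058 × 1.5097 = 1.8204.
θ_B(1→3) = arctan(1.8204) = 61.22°.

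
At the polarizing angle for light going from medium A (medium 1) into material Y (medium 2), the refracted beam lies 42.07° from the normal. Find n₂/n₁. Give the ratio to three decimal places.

n₂/n₁ ≈ 1.108

θ_B + θ_t = 90°, so θ_B = 90° − 42.07° = 47.93°.
tan θ_B = n₂/n₁, so n₂/n₁ = tan 47.93° = 1.108.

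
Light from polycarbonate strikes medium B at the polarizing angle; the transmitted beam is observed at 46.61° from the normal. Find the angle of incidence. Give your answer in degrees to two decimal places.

Brewster's condition makes the reflected and refracted beams perpendicular: θ_B + θ_t = 90°.
So θ_B = 90° − θ_t = 90° − 46.61° = 43.39°.

θ_B ≈ 43.39°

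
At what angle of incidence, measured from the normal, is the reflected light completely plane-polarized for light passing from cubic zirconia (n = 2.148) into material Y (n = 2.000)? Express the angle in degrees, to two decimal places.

θ_B ≈ 42.96°

Here n₂/n₁ = 2.000/2.148 = 0.9311, and Brewster's law gives tan θ_B = n₂/n₁.
θ_B = arctan(0.9311) = 42.96°.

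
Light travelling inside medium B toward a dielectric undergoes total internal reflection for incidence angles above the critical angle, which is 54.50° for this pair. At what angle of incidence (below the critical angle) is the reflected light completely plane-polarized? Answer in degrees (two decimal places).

At the critical angle sin θ_c = n₂/n₁, giving n₂/n₁ = sin 54.50° = 0.8141.
Then tan θ_B = n₂/n₁ = 0.8141, so θ_B = arctan 0.8141 = 39.15°.

θ_B ≈ 39.15°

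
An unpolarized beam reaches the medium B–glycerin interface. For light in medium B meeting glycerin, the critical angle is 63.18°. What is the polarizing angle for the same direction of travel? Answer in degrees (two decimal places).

sin θ_c = n₂/n₁, so n₂/n₁ = sin 63.18° = 0.8924.
Brewster: tan θ_B = n₂/n₁ = 0.8924.
θ_B = arctan(0.8924) = 41.75°.

θ_B ≈ 41.75°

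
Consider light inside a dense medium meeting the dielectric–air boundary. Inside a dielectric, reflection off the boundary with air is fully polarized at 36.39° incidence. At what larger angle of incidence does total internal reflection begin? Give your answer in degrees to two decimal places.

θ_c ≈ 47.48°

From Brewster, n₂/n₁ = tan θ_B = tan 36.39° = 0.7370.
Then sin θ_c = n₂/n₁ = 0.7370, so θ_c = arcsin 0.7370 = 47.48°.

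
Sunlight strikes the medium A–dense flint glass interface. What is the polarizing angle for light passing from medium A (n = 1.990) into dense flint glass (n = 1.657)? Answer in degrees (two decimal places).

tan θ_B = n₂/n₁ = 1.657/1.990 = 0.8327. Taking the arctangent, θ_B = 39.78°.

θ_B ≈ 39.78°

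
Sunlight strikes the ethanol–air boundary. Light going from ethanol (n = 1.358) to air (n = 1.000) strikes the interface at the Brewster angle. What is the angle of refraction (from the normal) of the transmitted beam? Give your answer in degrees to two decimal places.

θ_t ≈ 53.63°

θ_B = arctan(n₂/n₁) = arctan(1.000/1.358) = 36.37°.
The refracted ray is perpendicular to the reflected ray, so θ_t = 90° − θ_B = 53.63°.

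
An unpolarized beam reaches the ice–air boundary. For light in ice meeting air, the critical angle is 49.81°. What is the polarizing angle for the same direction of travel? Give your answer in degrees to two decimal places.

θ_B ≈ 37.38°

At the critical angle sin θ_c = n₂/n₁, giving n₂/n₁ = sin 49.81° = 0.7639.
Then tan θ_B = n₂/n₁ = 0.7639, so θ_B = arctan 0.7639 = 37.38°.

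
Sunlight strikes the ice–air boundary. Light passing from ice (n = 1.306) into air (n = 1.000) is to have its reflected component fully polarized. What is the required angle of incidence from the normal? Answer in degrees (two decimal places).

tan θ_B = n₂/n₁ = 1.000/1.306 = 0.7657. Taking the arctangent, θ_B = 37.44°.

θ_B ≈ 37.44°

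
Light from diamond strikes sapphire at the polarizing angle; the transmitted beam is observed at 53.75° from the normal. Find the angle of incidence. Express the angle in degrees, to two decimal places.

At Brewster's angle the reflected and refracted rays are perpendicular, so θ_B + θ_t = 90°.
So θ_B = 90° − θ_t = 90° − 53.75° = 36.25°.

θ_B ≈ 36.25°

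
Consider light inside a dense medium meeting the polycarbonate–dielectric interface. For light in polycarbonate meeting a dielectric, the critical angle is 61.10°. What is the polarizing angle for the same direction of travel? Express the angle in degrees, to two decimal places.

At the critical angle sin θ_c = n₂/n₁, giving n₂/n₁ = sin 61.10° = 0.8755.
Then tan θ_B = n₂/n₁ = 0.8755, so θ_B = arctan 0.8755 = 41.20°.

θ_B ≈ 41.20°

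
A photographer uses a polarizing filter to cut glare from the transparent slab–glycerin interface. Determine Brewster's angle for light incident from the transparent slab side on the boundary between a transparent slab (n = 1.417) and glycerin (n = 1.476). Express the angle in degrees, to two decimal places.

At Brewster's angle the reflected and refracted rays are perpendicular, which with Snell's law gives tan θ_B = n₂/n₁.
tan θ_B = n₂/n₁ = 1.476/1.417 = 1.0416.
So θ_B = arctan 1.0416 = 46.17°.

θ_B ≈ 46.17°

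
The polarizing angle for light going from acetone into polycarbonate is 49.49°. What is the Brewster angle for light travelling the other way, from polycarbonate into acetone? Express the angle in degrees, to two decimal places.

θ_B' ≈ 40.51°

The two Brewster angles are complementary: θ_B' = 90° − θ_B = 90° − 49.49° = 40.51°.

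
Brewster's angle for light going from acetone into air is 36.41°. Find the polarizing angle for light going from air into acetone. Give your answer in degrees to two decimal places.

θ_B' ≈ 53.59°

Reversing the direction swaps n₁ and n₂, so tan θ_B' = 1/tan θ_B and θ_B' = 90° − θ_B.
Hence θ_B' = 90° − 36.41° = 53.59°.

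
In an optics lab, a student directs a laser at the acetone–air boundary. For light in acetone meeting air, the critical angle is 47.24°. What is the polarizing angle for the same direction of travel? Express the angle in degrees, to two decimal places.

θ_B ≈ 36.29°

At the critical angle sin θ_c = n₂/n₁, giving n₂/n₁ = sin 47.24° = 0.7342.
Then tan θ_B = n₂/n₁ = 0.7342, so θ_B = arctan 0.7342 = 36.29°.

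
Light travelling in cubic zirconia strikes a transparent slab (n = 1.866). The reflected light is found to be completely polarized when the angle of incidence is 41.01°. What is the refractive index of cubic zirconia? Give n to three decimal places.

n ≈ 2.146

Full polarization of the reflected beam means tan θ_B = n₂/n₁, where n₁ is the incident medium (cubic zirconia).
n₁ = n₂ / tan θ_B = 1.866 / tan 41.01° = 2.146.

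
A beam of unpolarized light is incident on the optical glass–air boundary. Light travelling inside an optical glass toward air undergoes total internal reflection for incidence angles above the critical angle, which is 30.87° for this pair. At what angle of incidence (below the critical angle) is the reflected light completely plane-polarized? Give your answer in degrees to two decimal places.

θ_B ≈ 27.16°

n₂/n₁ = sin θ_c = sin 30.87° = 0.5131.
tan θ_B equals the same ratio, so θ_B = arctan(0.5131) = 27.16°.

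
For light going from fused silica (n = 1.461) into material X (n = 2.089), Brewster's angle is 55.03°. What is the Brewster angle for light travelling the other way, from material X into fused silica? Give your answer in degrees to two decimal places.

θ_B' ≈ 34.97°

tan θ_B' = n₁/n₂ = 1/tan θ_B, so θ_B' = 90° − θ_B.
θ_B' = 90° − 55.03° = 34.97°.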